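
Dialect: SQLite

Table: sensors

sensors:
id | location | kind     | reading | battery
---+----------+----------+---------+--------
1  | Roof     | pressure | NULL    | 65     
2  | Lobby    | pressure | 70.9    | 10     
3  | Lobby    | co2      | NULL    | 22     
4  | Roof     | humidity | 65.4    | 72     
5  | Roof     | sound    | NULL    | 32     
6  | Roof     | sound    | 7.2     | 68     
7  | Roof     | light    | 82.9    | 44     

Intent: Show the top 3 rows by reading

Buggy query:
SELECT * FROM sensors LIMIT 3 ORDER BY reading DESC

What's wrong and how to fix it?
Bug: LIMIT must come after ORDER BY

Fix: Swap the clauses: ORDER BY first, then LIMIT

Corrected query:
SELECT * FROM sensors ORDER BY reading DESC LIMIT 3

Result:
id | location | kind     | reading | battery
---+----------+----------+---------+--------
7  | Roof     | light    | 82.9    | 44     
2  | Lobby    | pressure | 70.9    | 10     
4  | Roof     | humidity | 65.4    | 72     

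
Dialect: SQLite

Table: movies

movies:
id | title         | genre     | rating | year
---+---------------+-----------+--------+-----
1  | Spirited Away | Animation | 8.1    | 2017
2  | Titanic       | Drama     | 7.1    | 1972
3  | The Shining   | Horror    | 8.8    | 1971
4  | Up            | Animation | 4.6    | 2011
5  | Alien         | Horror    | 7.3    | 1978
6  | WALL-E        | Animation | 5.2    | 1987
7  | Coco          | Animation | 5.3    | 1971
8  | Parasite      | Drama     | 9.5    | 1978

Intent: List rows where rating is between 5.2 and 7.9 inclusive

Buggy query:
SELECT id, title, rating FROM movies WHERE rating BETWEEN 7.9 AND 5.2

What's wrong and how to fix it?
Bug: BETWEEN expects the lower bound first; with 7.9 AND 5.2 the range is empty

Fix: Swap the bounds so the smaller value comes first

Corrected query:
SELECT id, title, rating FROM movies WHERE rating BETWEEN 5.2 AND 7.9

Result:
id | title   | rating
---+---------+-------
2  | Titanic | 7.1   
5  | Alien   | 7.3   
6  | WALL-E  | 5.2   
7  | Coco    | 5.3   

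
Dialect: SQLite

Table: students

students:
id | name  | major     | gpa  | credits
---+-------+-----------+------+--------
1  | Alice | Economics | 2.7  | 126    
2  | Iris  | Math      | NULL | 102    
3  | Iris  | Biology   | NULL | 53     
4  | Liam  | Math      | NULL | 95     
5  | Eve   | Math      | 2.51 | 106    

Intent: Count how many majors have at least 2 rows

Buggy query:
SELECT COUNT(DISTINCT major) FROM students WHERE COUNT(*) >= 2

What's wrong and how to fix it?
Bug: WHERE filters individual rows, not groups, so a group-level COUNT is invalid there

Fix: Group first with HAVING COUNT(*) >= 2, then COUNT the resulting groups

Corrected query:
SELECT COUNT(*) FROM (SELECT major FROM students GROUP BY major HAVING COUNT(*) >= 2)

Result:
COUNT(*)
--------
1       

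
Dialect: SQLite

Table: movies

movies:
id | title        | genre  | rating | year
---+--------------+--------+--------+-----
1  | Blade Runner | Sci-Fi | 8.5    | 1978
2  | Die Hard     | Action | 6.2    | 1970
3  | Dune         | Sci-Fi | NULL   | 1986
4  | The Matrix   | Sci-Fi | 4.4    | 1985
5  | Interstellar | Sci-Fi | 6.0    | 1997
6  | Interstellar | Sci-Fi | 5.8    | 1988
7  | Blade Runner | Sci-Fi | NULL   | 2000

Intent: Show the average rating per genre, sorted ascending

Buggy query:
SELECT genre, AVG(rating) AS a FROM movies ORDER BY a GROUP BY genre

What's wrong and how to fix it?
Bug: ORDER BY appears before GROUP BY; SQL clause order requires GROUP BY first

Fix: Reorder: SELECT … FROM … GROUP BY … ORDER BY …

Corrected query:
SELECT genre, AVG(rating) AS a FROM movies GROUP BY genre ORDER BY a

Result:
genre  | a    
-------+------
Sci-Fi | 6.175
Action | 6.2  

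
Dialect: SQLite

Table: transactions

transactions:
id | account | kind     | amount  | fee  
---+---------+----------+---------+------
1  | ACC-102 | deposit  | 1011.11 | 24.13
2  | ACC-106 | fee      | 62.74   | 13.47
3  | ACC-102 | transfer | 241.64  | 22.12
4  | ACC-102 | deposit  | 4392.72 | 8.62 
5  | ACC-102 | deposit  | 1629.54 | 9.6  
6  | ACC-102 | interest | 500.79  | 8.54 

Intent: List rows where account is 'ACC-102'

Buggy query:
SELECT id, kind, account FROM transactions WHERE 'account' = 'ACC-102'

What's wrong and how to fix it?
Bug: Single quotes denote string literals in SQL; the column name is being compared as a constant string

Fix: Reference the column as account without single quotes

Corrected query:
SELECT id, kind, account FROM transactions WHERE account = 'ACC-102'

Result:
id | kind     | account
---+----------+--------
1  | deposit  | ACC-102
3  | transfer | ACC-102
4  | deposit  | ACC-102
5  | deposit  | ACC-102
6  | interest | ACC-102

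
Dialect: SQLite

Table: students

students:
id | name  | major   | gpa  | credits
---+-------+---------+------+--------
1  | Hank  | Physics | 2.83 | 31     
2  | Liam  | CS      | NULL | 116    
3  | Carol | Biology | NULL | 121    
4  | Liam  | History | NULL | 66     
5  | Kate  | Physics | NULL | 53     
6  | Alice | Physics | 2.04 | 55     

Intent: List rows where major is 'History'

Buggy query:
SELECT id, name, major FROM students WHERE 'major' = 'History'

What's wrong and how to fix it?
Bug: Single quotes denote string literals in SQL; the column name is being compared as a constant string

Fix: Remove the quotes around the column name (or use double quotes for an identifier)

Corrected query:
SELECT id, name, major FROM students WHERE major = 'History'

Result:
id | name | major  
---+------+--------
4  | Liam | History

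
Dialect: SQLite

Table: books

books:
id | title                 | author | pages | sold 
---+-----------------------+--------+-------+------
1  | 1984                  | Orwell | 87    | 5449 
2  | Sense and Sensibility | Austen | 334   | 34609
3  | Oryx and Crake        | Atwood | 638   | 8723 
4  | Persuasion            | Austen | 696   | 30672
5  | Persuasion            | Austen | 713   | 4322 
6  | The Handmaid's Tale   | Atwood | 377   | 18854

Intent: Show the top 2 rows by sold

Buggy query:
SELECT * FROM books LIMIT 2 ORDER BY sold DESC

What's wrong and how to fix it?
Bug: ORDER BY cannot follow LIMIT; LIMIT is the final clause

Fix: Swap the clauses: ORDER BY first, then LIMIT

Corrected query:
SELECT * FROM books ORDER BY sold DESC LIMIT 2

Result:
id | title                 | author | pages | sold 
---+-----------------------+--------+-------+------
2  | Sense and Sensibility | Austen | 334   | 34609
4  | Persuasion            | Austen | 696   | 30672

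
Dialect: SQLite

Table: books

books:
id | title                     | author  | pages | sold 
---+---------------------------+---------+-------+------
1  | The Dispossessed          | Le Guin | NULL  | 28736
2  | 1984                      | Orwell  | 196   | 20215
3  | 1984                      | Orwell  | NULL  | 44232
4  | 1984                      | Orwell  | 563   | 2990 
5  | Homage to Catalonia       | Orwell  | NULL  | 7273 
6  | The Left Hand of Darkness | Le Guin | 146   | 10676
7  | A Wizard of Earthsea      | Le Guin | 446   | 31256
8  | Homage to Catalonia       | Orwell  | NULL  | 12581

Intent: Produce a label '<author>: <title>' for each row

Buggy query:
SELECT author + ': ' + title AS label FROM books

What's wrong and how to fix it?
Bug: '+' is numeric addition; on text columns SQLite converts them to 0 instead of concatenating

Fix: Use the || operator for string concatenation

Corrected query:
SELECT author || ': ' || title AS label FROM books

Result:
label                             
----------------------------------
Le Guin: The Dispossessed         
Orwell: 1984                      
Orwell: 1984                      
Orwell: 1984                      
Orwell: Homage to Catalonia       
Le Guin: The Left Hand of Darkness
Le Guin: A Wizard of Earthsea     
Orwell: Homage to Catalonia       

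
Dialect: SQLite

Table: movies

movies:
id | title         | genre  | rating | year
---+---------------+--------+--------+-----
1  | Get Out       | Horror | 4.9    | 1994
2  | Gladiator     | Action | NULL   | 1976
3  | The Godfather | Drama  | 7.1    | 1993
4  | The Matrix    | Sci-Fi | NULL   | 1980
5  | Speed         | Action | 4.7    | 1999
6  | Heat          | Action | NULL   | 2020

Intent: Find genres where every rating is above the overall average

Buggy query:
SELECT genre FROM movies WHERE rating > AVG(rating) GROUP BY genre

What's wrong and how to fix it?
Bug: WHERE evaluates per row before aggregation, so AVG() is unavailable

Fix: Use a subquery for AVG and a HAVING MIN(...) filter so the condition holds for every row in the group

Corrected query:
SELECT genre FROM movies GROUP BY genre HAVING MIN(rating) > (SELECT AVG(rating) FROM movies)

Result:
genre
-----
Drama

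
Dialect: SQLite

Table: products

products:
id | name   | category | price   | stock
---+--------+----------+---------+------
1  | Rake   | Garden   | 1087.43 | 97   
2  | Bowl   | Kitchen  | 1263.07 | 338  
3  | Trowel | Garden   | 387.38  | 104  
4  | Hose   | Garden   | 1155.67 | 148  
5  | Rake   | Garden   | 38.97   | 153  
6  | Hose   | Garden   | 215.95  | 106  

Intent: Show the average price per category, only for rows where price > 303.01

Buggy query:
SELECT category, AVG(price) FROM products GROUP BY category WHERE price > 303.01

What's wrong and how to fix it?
Bug: Row-level WHERE must come before GROUP BY in the clause order

Fix: Move the WHERE clause before GROUP BY

Corrected query:
SELECT category, AVG(price) FROM products WHERE price > 303.01 GROUP BY category

Result:
category | AVG(price)
---------+-----------
Garden   | 876.826667
Kitchen  | 1263.07   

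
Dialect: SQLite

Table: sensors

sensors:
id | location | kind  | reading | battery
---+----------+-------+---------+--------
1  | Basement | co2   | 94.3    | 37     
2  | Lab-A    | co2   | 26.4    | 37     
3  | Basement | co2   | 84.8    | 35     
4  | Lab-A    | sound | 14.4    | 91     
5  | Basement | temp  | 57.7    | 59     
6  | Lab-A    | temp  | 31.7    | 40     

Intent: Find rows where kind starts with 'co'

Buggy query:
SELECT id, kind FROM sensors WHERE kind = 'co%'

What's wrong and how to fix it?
Bug: '=' compares the literal string including the % character; pattern matching needs LIKE

Fix: Use LIKE for wildcard pattern matching

Corrected query:
SELECT id, kind FROM sensors WHERE kind LIKE 'co%'

Result:
id | kind
---+-----
1  | co2 
2  | co2 
3  | co2 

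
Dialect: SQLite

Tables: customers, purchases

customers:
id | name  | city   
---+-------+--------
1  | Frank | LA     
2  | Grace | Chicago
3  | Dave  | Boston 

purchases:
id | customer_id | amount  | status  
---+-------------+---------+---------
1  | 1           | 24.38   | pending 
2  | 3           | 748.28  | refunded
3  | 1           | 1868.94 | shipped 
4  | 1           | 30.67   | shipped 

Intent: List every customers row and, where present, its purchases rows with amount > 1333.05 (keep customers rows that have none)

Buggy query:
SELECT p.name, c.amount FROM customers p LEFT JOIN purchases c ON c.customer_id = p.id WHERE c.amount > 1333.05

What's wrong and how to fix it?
Bug: Filtering c.amount in WHERE discards the NULL rows produced by LEFT JOIN, turning it into an inner join

Fix: Put 'c.amount > 1333.05' in the JOIN's ON clause instead of WHERE

Corrected query:
SELECT p.name, c.amount FROM customers p LEFT JOIN purchases c ON c.customer_id = p.id AND c.amount > 1333.05

Result:
name  | amount 
------+--------
Frank | 1868.94
Grace | NULL   
Dave  | NULL   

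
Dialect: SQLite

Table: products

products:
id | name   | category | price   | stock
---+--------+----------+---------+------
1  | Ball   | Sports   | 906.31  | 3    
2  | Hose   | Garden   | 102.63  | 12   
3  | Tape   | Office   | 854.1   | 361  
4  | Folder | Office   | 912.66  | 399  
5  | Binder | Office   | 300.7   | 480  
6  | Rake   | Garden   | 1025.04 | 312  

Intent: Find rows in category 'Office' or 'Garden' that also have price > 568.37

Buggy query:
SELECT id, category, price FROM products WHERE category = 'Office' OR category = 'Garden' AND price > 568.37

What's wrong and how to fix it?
Bug: Without parentheses, AND is evaluated before OR, so the price filter only applies to the 'Garden' branch

Fix: Add parentheses around the OR so the AND applies to both alternatives

Corrected query:
SELECT id, category, price FROM products WHERE (category = 'Office' OR category = 'Garden') AND price > 568.37

Result:
id | category | price  
---+----------+--------
3  | Office   | 854.1  
4  | Office   | 912.66 
6  | Garden   | 1025.04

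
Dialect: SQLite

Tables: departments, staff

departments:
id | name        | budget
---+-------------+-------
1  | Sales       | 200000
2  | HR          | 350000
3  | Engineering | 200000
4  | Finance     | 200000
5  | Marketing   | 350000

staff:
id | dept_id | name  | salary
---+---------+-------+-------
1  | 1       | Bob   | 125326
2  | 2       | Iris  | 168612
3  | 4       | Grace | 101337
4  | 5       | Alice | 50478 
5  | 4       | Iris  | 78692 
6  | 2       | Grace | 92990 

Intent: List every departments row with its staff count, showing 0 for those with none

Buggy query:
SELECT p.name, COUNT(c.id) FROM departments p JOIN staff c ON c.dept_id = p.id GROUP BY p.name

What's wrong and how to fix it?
Bug: An inner join excludes parents with zero children

Fix: Switch to LEFT JOIN to retain unmatched parent rows

Corrected query:
SELECT p.name, COUNT(c.id) FROM departments p LEFT JOIN staff c ON c.dept_id = p.id GROUP BY p.name

Result:
name        | COUNT(c.id)
------------+------------
Engineering | 0          
Finance     | 2          
HR          | 2          
Marketing   | 1          
Sales       | 1          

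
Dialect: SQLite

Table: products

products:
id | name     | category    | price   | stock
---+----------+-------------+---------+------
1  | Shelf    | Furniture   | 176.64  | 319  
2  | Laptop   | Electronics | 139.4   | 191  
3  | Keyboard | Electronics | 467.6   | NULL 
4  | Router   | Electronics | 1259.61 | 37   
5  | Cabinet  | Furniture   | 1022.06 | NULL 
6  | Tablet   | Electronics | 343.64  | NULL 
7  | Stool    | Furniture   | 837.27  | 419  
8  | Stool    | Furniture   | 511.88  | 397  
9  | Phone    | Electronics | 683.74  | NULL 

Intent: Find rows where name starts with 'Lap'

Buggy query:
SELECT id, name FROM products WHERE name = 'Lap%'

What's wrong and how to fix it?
Bug: '=' compares the literal string including the % character; pattern matching needs LIKE

Fix: Replace '=' with LIKE so 'Lap%' is treated as a pattern

Corrected query:
SELECT id, name FROM products WHERE name LIKE 'Lap%'

Result:
id | name  
---+-------
2  | Laptop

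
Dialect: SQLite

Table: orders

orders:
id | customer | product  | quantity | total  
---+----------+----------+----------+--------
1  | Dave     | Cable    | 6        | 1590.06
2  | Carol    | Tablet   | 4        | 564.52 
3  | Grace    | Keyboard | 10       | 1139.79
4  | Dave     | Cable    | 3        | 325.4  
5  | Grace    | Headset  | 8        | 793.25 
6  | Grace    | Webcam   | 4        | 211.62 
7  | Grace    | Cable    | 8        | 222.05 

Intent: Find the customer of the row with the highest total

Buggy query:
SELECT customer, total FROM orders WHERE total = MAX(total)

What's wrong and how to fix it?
Bug: WHERE is evaluated per row; an aggregate over the whole table isn't defined there

Fix: Use a subquery: WHERE total = (SELECT MAX(total) FROM orders)

Corrected query:
SELECT customer, total FROM orders WHERE total = (SELECT MAX(total) FROM orders)

Result:
customer | total  
---------+--------
Dave     | 1590.06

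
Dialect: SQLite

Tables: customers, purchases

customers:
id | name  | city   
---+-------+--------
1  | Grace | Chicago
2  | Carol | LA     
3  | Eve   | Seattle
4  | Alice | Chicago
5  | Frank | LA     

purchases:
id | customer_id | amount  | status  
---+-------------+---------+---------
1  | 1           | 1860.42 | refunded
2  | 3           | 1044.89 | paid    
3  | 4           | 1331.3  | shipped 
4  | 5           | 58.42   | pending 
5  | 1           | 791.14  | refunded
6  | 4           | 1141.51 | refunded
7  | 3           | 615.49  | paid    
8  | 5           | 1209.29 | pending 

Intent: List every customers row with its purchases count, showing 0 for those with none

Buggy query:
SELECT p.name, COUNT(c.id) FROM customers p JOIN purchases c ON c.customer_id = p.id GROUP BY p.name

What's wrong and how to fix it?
Bug: An inner join excludes parents with zero children

Fix: Switch to LEFT JOIN to retain unmatched parent rows

Corrected query:
SELECT p.name, COUNT(c.id) FROM customers p LEFT JOIN purchases c ON c.customer_id = p.id GROUP BY p.name

Result:
name  | COUNT(c.id)
------+------------
Alice | 2          
Carol | 0          
Eve   | 2          
Frank | 2          
Grace | 2          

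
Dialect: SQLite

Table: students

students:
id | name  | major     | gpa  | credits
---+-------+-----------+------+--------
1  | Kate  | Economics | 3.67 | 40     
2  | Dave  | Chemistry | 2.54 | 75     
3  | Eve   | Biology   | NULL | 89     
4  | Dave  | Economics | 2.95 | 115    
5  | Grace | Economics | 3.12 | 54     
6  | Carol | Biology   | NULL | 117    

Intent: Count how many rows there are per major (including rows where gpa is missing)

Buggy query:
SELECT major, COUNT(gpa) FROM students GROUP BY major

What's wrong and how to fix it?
Bug: COUNT(gpa) skips NULLs, so groups with missing gpa are undercounted

Fix: Use COUNT(*) to count all rows regardless of NULL

Corrected query:
SELECT major, COUNT(*) FROM students GROUP BY major

Result:
major     | COUNT(*)
----------+---------
Biology   | 2       
Chemistry | 1       
Economics | 3       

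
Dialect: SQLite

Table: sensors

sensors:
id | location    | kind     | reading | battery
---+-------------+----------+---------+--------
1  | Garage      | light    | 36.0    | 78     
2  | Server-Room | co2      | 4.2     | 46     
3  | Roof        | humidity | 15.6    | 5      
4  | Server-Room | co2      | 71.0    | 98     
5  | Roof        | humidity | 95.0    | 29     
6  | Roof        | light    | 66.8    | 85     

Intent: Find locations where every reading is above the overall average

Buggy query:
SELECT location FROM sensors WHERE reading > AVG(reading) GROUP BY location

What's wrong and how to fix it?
Bug: WHERE evaluates per row before aggregation, so AVG() is unavailable

Fix: Compute the overall average in a scalar subquery and compare each group's MIN against it in HAVING

Corrected query:
SELECT location FROM sensors GROUP BY location HAVING MIN(reading) > (SELECT AVG(reading) FROM sensors)

Result:
(no rows)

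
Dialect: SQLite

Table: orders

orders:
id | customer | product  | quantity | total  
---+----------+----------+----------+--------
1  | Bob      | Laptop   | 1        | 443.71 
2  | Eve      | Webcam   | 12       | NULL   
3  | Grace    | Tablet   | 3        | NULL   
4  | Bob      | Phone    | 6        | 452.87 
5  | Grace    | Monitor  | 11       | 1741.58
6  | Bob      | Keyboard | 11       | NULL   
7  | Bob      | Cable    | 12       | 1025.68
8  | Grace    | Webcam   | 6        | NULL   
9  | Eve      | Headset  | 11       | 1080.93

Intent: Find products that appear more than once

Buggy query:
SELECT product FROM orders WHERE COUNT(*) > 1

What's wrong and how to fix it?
Bug: WHERE can't reference COUNT(*); aggregates are computed after WHERE

Fix: GROUP BY product, then filter groups with HAVING COUNT(*) > 1

Corrected query:
SELECT product FROM orders GROUP BY product HAVING COUNT(*) > 1

Result:
product
-------
Webcam 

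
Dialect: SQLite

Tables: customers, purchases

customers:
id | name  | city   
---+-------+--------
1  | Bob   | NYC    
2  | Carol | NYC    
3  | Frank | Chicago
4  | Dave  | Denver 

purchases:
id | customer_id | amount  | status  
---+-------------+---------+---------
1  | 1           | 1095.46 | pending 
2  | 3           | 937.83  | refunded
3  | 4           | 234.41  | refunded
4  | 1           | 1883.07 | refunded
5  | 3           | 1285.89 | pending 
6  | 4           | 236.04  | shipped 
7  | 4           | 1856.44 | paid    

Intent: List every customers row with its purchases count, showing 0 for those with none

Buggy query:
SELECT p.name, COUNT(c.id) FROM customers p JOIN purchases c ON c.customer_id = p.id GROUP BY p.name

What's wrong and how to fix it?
Bug: An inner join excludes parents with zero children

Fix: Switch to LEFT JOIN to retain unmatched parent rows

Corrected query:
SELECT p.name, COUNT(c.id) FROM customers p LEFT JOIN purchases c ON c.customer_id = p.id GROUP BY p.name

Result:
name  | COUNT(c.id)
------+------------
Bob   | 2          
Carol | 0          
Dave  | 3          
Frank | 2          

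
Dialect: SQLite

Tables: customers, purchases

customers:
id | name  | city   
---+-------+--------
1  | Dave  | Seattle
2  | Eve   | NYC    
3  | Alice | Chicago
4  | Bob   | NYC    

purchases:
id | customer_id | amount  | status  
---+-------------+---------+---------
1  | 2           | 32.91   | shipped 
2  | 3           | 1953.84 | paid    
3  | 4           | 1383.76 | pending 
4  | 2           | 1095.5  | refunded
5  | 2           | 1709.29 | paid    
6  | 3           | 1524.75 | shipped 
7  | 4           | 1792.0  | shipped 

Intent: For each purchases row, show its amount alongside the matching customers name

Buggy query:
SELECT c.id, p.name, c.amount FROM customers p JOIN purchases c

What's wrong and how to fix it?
Bug: Missing join condition: each purchases row is matched to all customers rows instead of just its own

Fix: Add ON c.customer_id = p.id to the JOIN

Corrected query:
SELECT c.id, p.name, c.amount FROM customers p JOIN purchases c ON c.customer_id = p.id

Result:
id | name  | amount 
---+-------+--------
1  | Eve   | 32.91  
2  | Alice | 1953.84
3  | Bob   | 1383.76
4  | Eve   | 1095.5 
5  | Eve   | 1709.29
6  | Alice | 1524.75
7  | Bob   | 1792   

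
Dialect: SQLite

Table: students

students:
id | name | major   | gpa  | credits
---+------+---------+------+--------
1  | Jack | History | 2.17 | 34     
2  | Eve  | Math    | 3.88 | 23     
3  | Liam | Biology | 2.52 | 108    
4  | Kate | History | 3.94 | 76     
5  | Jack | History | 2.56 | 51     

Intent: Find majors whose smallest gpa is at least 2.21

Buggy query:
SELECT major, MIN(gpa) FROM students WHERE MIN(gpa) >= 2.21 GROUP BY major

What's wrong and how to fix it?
Bug: MIN() in WHERE is a misuse of aggregate

Fix: Replace WHERE with HAVING after the GROUP BY

Corrected query:
SELECT major, MIN(gpa) FROM students GROUP BY major HAVING MIN(gpa) >= 2.21

Result:
major   | MIN(gpa)
--------+---------
Biology | 2.52    
Math    | 3.88    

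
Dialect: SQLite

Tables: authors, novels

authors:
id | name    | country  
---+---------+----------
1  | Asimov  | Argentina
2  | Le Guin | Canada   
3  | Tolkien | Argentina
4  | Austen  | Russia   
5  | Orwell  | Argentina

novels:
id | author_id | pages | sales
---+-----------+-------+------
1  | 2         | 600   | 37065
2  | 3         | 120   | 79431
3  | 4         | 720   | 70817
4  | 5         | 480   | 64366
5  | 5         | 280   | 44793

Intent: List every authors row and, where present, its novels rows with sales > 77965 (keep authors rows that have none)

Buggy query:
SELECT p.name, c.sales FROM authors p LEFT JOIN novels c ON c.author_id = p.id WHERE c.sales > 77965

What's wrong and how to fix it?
Bug: Filtering c.sales in WHERE discards the NULL rows produced by LEFT JOIN, turning it into an inner join

Fix: Move the right-table condition into the ON clause so unmatched parents are kept

Corrected query:
SELECT p.name, c.sales FROM authors p LEFT JOIN novels c ON c.author_id = p.id AND c.sales > 77965

Result:
name    | sales
--------+------
Asimov  | NULL 
Le Guin | NULL 
Tolkien | 79431
Austen  | NULL 
Orwell  | NULL 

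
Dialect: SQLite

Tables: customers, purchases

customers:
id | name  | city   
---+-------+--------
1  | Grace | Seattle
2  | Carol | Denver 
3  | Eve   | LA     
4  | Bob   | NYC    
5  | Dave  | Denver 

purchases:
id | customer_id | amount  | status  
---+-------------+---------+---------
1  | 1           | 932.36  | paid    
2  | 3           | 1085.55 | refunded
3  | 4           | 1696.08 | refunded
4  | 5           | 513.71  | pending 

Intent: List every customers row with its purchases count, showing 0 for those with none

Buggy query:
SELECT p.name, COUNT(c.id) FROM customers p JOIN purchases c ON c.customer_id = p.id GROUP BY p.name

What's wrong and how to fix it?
Bug: INNER JOIN drops customers rows that have no matching purchases rows

Fix: Switch to LEFT JOIN to retain unmatched parent rows

Corrected query:
SELECT p.name, COUNT(c.id) FROM customers p LEFT JOIN purchases c ON c.customer_id = p.id GROUP BY p.name

Result:
name  | COUNT(c.id)
------+------------
Bob   | 1          
Carol | 0          
Dave  | 1          
Eve   | 1          
Grace | 1          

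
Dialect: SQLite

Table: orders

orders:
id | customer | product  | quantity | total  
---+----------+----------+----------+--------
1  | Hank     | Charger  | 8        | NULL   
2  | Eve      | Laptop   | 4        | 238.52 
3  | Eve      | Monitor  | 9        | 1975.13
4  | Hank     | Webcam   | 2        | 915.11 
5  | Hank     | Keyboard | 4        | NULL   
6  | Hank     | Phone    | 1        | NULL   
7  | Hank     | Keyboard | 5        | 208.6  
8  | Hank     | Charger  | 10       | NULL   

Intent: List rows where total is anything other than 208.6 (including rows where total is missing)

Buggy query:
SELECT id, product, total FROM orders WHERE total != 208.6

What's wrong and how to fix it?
Bug: Inequality against NULL is unknown, not true; rows with NULL are dropped

Fix: Add an explicit OR total IS NULL to include the missing-value rows

Corrected query:
SELECT id, product, total FROM orders WHERE total != 208.6 OR total IS NULL

Result:
id | product  | total  
---+----------+--------
1  | Charger  | NULL   
2  | Laptop   | 238.52 
3  | Monitor  | 1975.13
4  | Webcam   | 915.11 
5  | Keyboard | NULL   
6  | Phone    | NULL   
8  | Charger  | NULL   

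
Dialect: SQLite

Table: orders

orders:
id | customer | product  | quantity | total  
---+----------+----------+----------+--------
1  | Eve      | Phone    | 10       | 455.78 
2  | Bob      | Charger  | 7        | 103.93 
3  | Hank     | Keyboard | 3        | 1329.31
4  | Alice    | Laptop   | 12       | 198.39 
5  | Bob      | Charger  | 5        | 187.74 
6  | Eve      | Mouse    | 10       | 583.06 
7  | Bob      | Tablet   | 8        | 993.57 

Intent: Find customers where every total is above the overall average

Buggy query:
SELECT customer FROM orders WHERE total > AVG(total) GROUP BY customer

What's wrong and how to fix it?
Bug: WHERE evaluates per row before aggregation, so AVG() is unavailable

Fix: Compute the overall average in a scalar subquery and compare each group's MIN against it in HAVING

Corrected query:
SELECT customer FROM orders GROUP BY customer HAVING MIN(total) > (SELECT AVG(total) FROM orders)

Result:
customer
--------
Hank    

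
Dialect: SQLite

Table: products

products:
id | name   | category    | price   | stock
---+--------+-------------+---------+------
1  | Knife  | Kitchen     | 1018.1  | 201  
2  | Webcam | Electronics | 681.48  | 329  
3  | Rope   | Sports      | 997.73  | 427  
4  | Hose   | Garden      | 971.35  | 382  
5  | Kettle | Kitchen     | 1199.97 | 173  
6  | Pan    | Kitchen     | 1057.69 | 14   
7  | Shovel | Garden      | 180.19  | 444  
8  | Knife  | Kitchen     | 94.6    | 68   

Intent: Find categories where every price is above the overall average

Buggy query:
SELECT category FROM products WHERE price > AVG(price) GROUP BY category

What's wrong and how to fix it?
Bug: AVG() is an aggregate; it can't sit directly in WHERE

Fix: Compute the overall average in a scalar subquery and compare each group's MIN against it in HAVING

Corrected query:
SELECT category FROM products GROUP BY category HAVING MIN(price) > (SELECT AVG(price) FROM products)

Result:
category
--------
Sports  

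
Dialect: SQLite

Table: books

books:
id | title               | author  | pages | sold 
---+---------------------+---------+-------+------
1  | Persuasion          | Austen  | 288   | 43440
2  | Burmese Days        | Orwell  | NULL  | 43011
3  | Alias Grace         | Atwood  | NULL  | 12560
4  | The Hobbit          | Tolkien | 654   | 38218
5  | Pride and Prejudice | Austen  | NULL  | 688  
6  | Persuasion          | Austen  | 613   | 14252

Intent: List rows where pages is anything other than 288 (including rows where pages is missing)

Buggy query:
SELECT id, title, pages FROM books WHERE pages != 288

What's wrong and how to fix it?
Bug: 'pages != 288' is unknown when pages is NULL, so NULL rows are silently excluded

Fix: Add an explicit OR pages IS NULL to include the missing-value rows

Corrected query:
SELECT id, title, pages FROM books WHERE pages != 288 OR pages IS NULL

Result:
id | title               | pages
---+---------------------+------
2  | Burmese Days        | NULL 
3  | Alias Grace         | NULL 
4  | The Hobbit          | 654  
5  | Pride and Prejudice | NULL 
6  | Persuasion          | 613  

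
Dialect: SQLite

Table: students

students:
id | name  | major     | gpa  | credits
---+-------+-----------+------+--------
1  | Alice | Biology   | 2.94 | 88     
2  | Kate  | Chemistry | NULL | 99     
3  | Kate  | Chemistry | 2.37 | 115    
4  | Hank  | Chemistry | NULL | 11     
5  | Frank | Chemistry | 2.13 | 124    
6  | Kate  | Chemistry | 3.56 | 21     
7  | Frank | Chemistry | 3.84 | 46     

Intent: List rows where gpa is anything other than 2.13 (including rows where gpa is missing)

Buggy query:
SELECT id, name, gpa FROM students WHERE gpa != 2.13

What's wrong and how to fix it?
Bug: Inequality against NULL is unknown, not true; rows with NULL are dropped

Fix: Handle NULL separately with IS NULL alongside the inequality

Corrected query:
SELECT id, name, gpa FROM students WHERE gpa != 2.13 OR gpa IS NULL

Result:
id | name  | gpa 
---+-------+-----
1  | Alice | 2.94
2  | Kate  | NULL
3  | Kate  | 2.37
4  | Hank  | NULL
6  | Kate  | 3.56
7  | Frank | 3.84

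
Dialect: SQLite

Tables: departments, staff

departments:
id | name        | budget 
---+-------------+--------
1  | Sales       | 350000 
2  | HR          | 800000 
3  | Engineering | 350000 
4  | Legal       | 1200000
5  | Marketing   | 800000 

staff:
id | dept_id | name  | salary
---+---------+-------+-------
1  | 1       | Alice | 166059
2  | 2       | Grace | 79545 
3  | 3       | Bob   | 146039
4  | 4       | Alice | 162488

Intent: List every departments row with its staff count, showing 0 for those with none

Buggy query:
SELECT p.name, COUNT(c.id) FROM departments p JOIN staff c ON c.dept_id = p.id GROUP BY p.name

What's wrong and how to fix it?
Bug: INNER JOIN drops departments rows that have no matching staff rows

Fix: Use LEFT JOIN so parents without children still appear (COUNT(c.id) gives 0)

Corrected query:
SELECT p.name, COUNT(c.id) FROM departments p LEFT JOIN staff c ON c.dept_id = p.id GROUP BY p.name

Result:
name        | COUNT(c.id)
------------+------------
Engineering | 1          
HR          | 1          
Legal       | 1          
Marketing   | 0          
Sales       | 1          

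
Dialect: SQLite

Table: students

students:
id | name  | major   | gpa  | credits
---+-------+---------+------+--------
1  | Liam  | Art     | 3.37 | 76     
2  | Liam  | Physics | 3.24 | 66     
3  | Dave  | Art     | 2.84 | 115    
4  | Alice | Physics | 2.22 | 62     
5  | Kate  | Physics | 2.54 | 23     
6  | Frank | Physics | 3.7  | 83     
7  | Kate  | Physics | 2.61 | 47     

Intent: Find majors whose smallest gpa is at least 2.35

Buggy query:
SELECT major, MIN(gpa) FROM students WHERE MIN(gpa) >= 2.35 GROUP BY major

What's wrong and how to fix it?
Bug: MIN() in WHERE is a misuse of aggregate

Fix: Use HAVING for the per-group MIN condition

Corrected query:
SELECT major, MIN(gpa) FROM students GROUP BY major HAVING MIN(gpa) >= 2.35

Result:
major | MIN(gpa)
------+---------
Art   | 2.84    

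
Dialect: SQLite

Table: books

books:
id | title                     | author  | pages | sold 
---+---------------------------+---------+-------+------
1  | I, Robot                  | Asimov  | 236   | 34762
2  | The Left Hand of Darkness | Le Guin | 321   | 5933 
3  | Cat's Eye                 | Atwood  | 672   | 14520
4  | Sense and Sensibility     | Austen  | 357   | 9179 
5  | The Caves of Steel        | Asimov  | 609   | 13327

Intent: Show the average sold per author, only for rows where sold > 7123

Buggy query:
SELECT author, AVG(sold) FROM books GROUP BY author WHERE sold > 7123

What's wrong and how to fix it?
Bug: Row-level WHERE must come before GROUP BY in the clause order

Fix: Move the WHERE clause before GROUP BY

Corrected query:
SELECT author, AVG(sold) FROM books WHERE sold > 7123 GROUP BY author

Result:
author | AVG(sold)
-------+----------
Asimov | 24044.5  
Atwood | 14520    
Austen | 9179     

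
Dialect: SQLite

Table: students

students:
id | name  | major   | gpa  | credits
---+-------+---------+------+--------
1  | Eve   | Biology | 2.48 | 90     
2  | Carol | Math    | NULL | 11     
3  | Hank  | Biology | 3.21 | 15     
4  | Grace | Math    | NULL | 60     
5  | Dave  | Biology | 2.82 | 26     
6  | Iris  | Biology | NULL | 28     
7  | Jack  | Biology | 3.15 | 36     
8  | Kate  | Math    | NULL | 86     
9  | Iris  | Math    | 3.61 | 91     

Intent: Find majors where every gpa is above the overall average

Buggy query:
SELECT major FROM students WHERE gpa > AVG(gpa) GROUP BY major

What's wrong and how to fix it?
Bug: AVG() is an aggregate; it can't sit directly in WHERE

Fix: Use a subquery for AVG and a HAVING MIN(...) filter so the condition holds for every row in the group

Corrected query:
SELECT major FROM students GROUP BY major HAVING MIN(gpa) > (SELECT AVG(gpa) FROM students)

Result:
major
-----
Math 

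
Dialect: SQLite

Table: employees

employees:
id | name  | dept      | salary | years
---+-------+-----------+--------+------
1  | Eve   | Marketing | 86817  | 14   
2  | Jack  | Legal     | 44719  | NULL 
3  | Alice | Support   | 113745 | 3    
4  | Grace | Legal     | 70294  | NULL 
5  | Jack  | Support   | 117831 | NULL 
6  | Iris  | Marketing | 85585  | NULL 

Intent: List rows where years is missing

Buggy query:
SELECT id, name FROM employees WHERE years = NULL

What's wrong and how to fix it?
Bug: '= NULL' is always unknown in SQL three-valued logic, so no rows match

Fix: Replace '= NULL' with 'IS NULL'

Corrected query:
SELECT id, name FROM employees WHERE years IS NULL

Result:
id | name 
---+------
2  | Jack 
4  | Grace
5  | Jack 
6  | Iris 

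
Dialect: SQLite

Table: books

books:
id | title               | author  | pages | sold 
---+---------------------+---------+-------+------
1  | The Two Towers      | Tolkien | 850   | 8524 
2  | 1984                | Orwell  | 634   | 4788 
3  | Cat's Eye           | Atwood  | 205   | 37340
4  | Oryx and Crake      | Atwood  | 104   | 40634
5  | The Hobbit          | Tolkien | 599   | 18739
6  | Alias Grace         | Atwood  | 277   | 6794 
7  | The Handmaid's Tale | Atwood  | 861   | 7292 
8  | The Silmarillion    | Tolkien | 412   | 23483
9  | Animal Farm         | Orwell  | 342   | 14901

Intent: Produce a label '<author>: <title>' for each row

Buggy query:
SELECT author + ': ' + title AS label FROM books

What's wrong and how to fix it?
Bug: SQLite uses || for string concatenation; + coerces text to numbers (yielding 0)

Fix: Use the || operator for string concatenation

Corrected query:
SELECT author || ': ' || title AS label FROM books

Result:
label                      
---------------------------
Tolkien: The Two Towers    
Orwell: 1984               
Atwood: Cat's Eye          
Atwood: Oryx and Crake     
Tolkien: The Hobbit        
Atwood: Alias Grace        
Atwood: The Handmaid's Tale
Tolkien: The Silmarillion  
Orwell: Animal Farm        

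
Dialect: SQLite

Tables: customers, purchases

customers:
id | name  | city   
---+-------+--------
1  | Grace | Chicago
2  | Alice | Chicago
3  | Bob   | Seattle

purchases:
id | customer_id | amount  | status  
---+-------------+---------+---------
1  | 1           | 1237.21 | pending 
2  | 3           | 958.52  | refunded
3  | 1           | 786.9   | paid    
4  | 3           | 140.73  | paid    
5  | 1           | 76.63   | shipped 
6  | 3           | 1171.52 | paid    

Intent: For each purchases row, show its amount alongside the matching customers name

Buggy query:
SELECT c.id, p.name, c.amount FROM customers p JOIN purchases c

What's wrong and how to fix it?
Bug: Missing join condition: each purchases row is matched to all customers rows instead of just its own

Fix: Specify the join condition linking the foreign key to the parent id

Corrected query:
SELECT c.id, p.name, c.amount FROM customers p JOIN purchases c ON c.customer_id = p.id

Result:
id | name  | amount 
---+-------+--------
1  | Grace | 1237.21
2  | Bob   | 958.52 
3  | Grace | 786.9  
4  | Bob   | 140.73 
5  | Grace | 76.63  
6  | Bob   | 1171.52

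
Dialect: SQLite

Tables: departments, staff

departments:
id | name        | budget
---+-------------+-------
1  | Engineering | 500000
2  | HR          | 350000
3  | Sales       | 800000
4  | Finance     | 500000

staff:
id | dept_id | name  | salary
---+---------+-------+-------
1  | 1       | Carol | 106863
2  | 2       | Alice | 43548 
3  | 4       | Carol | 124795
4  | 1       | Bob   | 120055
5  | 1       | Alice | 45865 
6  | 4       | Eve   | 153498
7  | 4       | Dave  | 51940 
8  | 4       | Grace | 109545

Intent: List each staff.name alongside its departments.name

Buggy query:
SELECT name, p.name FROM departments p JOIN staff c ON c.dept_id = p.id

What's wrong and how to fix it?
Bug: Both tables have a 'name' column; the unqualified reference is ambiguous

Fix: Qualify the column with its table alias (c.name)

Corrected query:
SELECT c.name, p.name FROM departments p JOIN staff c ON c.dept_id = p.id

Result:
name  | name       
------+------------
Carol | Engineering
Alice | HR         
Carol | Finance    
Bob   | Engineering
Alice | Engineering
Eve   | Finance    
Dave  | Finance    
Grace | Finance    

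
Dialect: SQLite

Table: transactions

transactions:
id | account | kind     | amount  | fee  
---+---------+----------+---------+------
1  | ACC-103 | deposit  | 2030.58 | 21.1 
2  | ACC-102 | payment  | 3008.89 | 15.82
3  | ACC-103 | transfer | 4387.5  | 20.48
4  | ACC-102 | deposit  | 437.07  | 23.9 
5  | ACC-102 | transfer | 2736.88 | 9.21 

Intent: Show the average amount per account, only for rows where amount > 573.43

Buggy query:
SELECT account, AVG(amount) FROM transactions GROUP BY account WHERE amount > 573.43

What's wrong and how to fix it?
Bug: Row-level WHERE must come before GROUP BY in the clause order

Fix: Place WHERE between FROM and GROUP BY

Corrected query:
SELECT account, AVG(amount) FROM transactions WHERE amount > 573.43 GROUP BY account

Result:
account | AVG(amount)
--------+------------
ACC-102 | 2872.885   
ACC-103 | 3209.04    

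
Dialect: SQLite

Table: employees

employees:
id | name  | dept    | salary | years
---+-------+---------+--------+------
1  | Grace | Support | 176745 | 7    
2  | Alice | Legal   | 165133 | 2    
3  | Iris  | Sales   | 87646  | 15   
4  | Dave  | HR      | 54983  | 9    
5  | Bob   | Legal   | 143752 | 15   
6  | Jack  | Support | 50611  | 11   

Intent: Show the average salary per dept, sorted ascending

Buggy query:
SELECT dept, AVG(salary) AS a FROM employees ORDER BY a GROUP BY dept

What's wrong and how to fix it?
Bug: GROUP BY must precede ORDER BY

Fix: Reorder: SELECT … FROM … GROUP BY … ORDER BY …

Corrected query:
SELECT dept, AVG(salary) AS a FROM employees GROUP BY dept ORDER BY a

Result:
dept    | a       
--------+---------
HR      | 54983   
Sales   | 87646   
Support | 113678  
Legal   | 154442.5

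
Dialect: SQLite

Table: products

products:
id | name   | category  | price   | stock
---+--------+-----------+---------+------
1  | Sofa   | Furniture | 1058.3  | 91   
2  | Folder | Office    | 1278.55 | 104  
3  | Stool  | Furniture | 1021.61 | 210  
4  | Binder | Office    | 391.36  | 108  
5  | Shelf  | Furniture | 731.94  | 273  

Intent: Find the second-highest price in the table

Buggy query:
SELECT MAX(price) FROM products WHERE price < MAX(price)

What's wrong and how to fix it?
Bug: MAX(price) on the right of the comparison is an aggregate-in-WHERE error

Fix: Compute the overall MAX in a subquery, then take MAX of rows below it

Corrected query:
SELECT MAX(price) FROM products WHERE price < (SELECT MAX(price) FROM products)

Result:
MAX(price)
----------
1058.3    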